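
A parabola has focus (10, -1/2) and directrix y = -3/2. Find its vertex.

The vertex is the midpoint between the focus and the directrix along the axis of symmetry.
Axis is vertical (directrix is horizontal). Vertex y-coordinate = (-1/2 + (-3/2))/2 = -1; x-coordinate = 10.

(10, -1)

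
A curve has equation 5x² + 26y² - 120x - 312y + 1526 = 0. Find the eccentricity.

Rearranging, 5(x² - 24x) + 26(y² - 12y) = -1526.
Completing the square gives 5(x - 12)² + 26(y - 6)² = -1526 + 720 + 936 = 130.
Divide through by 130 to get (x - 12)²/26 + (y - 6)²/5 = 1.
Ellipse, center (12, 6), major axis horizontal; a² = 26, b² = 5.
c² = a² - b² = 21, so c = √21.
e = c/a = √21/√26 = √546/26.

e = √546/26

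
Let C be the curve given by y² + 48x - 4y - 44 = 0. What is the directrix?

x = 13

Only y is squared. Complete the square in y: (y - 2)² = -48(x - 1).
Vertex (1, 2); 4p = -48 so p = -12. Opens left.
Directrix is the vertical line x = h − p = 1 − (-12) = 13.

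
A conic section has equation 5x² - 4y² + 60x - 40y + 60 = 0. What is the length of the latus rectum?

5

Group the x- and y-terms: 5(x² + 12x) -4(y² + 10y) = -60
Complete the square: 5(x + 6)² -4(y + 5)² = -60 + 180 - 100 = 20
Divide by 20: (x + 6)²/4 - (y + 5)²/5 = 1
Hyperbola, center (-6, -5), transverse axis horizontal; a² = 4, b² = 5.
Latus rectum length = 2b²/a = 2·5/2 = 5.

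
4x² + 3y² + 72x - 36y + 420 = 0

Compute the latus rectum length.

4(x² + 18x) + 3(y² - 12y) = -420
Complete the square: 4(x + 9)² + 3(y - 6)² = -420 + 324 + 108 = 12
Divide through by 12 to get (x + 9)²/3 + (y - 6)²/4 = 1.
Ellipse, center (-9, 6), major axis vertical; a² = 4, b² = 3.
Latus rectum length = 2b²/a = 2·3/2 = 3.

3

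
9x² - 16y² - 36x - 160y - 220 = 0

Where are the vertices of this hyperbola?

Collect terms: 9(x² - 4x) -16(y² + 10y) = 220
Complete the square: 9(x - 2)² -16(y + 5)² = 220 + 36 - 400 = -144
Divide through by -144 to get (y + 5)²/9 - (x - 2)²/16 = 1.
Hyperbola, center (2, -5), transverse axis vertical; a² = 9, b² = 16.
a = 3. Vertices at (h, k ± a).

(2, -8) and (2, -2)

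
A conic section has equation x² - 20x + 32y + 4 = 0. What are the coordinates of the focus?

(10, -5)

Only x is squared. Complete the square in x: (x - 10)² = -32(y - 3).
Vertex (10, 3); 4p = -32 so p = -8. Opens down.
Focus is p units from the vertex along the axis: (h, k + p).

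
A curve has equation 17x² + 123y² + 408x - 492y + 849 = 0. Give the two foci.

Rearranging, 17(x² + 24x) + 123(y² - 4y) = -849.
Complete the square: 17(x + 12)² + 123(y - 2)² = -849 + 2448 + 492 = 2091
Divide through by 2091 to get (x + 12)²/123 + (y - 2)²/17 = 1.
Ellipse, center (-12, 2), major axis horizontal; a² = 123, b² = 17.
c² = a² - b² = 123 - 17 = 106, so c = √106.
Foci lie on the horizontal axis through the center: (h ± c, k).

(-12 - √106, 2) and (-12 + √106, 2)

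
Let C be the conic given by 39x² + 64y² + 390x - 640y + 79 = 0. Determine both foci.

(-10, 5) and (0, 5)

Group the x- and y-terms: 39(x² + 10x) + 64(y² - 10y) = -79
Completing the square gives 39(x + 5)² + 64(y - 5)² = -79 + 975 + 1600 = 2496.
Dividing both sides by 2496: (x + 5)²/64 + (y - 5)²/39 = 1
Ellipse, center (-5, 5), major axis horizontal; a² = 64, b² = 39.
c² = a² - b² = 64 - 39 = 25, so c = 5.
Foci lie on the horizontal axis through the center: (h ± c, k).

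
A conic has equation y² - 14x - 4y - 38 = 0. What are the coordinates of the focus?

Only y is squared. Complete the square in y: (y - 2)² = 14(x + 3).
Vertex (-3, 2); 4p = 14 so p = 7/2. Opens right.
Focus is p units from the vertex along the axis: (h + p, k).

(1/2, 2)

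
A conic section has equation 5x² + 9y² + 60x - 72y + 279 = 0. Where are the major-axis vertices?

Collect terms: 5(x² + 12x) + 9(y² - 8y) = -279
Complete the square: 5(x + 6)² + 9(y - 4)² = -279 + 180 + 144 = 45
Divide by 45: (x + 6)²/9 + (y - 4)²/5 = 1
Ellipse, center (-6, 4), major axis horizontal; a² = 9, b² = 5.
a = 3. Vertices at (h ± a, k).

(-9, 4) and (-3, 4)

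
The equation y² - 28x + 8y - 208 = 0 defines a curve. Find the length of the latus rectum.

28

Only y is squared. Complete the square in y: (y + 4)² = 28(x + 8).
Vertex (-8, -4); 4p = 28 so p = 7. Opens right.
Latus rectum length = |4p| = 28.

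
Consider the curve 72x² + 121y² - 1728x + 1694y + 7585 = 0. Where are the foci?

(5, -7) and (19, -7)

Group the x- and y-terms: 72(x² - 24x) + 121(y² + 14y) = -7585
Completing the square gives 72(x - 12)² + 121(y + 7)² = -7585 + 10368 + 5929 = 8712.
Divide by 8712: (x - 12)²/121 + (y + 7)²/72 = 1
Ellipse, center (12, -7), major axis horizontal; a² = 121, b² = 72.
c² = a² - b² = 121 - 72 = 49, so c = 7.
Foci lie on the horizontal axis through the center: (h ± c, k).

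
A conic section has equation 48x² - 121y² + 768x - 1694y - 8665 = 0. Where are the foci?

(-21, -7) and (5, -7)

Group the x- and y-terms: 48(x² + 16x) -121(y² + 14y) = 8665
48(x + 8)² -121(y + 7)² = 8665 + 3072 - 5929 = 5808
Divide through by 5808 to get (x + 8)²/121 - (y + 7)²/48 = 1.
Hyperbola, center (-8, -7), transverse axis horizontal; a² = 121, b² = 48.
c² = a² + b² = 121 + 48 = 169, so c = 13.
Foci lie on the horizontal axis through the center: (h ± c, k).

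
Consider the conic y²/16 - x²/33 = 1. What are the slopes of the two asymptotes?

4√33/33 and -4√33/33

Center (0, 0). The positive term is the y-term, so the transverse axis is vertical; a² = 16, b² = 33.
For a vertical hyperbola the asymptotes have slope ±a/b.
Here that is ±4/√33 = ±4√33/33.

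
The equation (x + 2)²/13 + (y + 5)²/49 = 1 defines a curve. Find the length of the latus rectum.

26/7

Center (-2, -5). The larger denominator 49 sits under the y-term, so the major axis is vertical; a² = 49, b² = 13.
Latus rectum length = 2b²/a = 2·13/7 = 26/7.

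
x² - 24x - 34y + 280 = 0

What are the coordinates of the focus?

Only x is squared. Complete the square in x: (x - 12)² = 34(y - 4).
Vertex (12, 4); 4p = 34 so p = 17/2. Opens up.
Focus is p units from the vertex along the axis: (h, k + p).

(12, 25/2)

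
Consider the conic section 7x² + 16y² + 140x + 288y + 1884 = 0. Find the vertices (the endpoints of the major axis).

(-14, -9) and (-6, -9)

Collect terms: 7(x² + 20x) + 16(y² + 18y) = -1884
7(x + 10)² + 16(y + 9)² = -1884 + 700 + 1296 = 112
Divide by 112: (x + 10)²/16 + (y + 9)²/7 = 1
Ellipse, center (-10, -9), major axis horizontal; a² = 16, b² = 7.
a = 4. Vertices at (h ± a, k).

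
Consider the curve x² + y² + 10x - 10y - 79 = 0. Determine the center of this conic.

(-5, 5)

Group: (x² + 10x) + (y² - 10y) = 79
Complete the square in x and y: (x + 5)² + (y - 5)² = 79 + 25 + 25 = 129
So (x + 5)² + (y - 5)² = 129.
Circle centered at (-5, 5) with r² = 129.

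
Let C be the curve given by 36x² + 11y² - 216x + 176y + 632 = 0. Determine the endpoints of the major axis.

Group the x- and y-terms: 36(x² - 6x) + 11(y² + 16y) = -632
36(x - 3)² + 11(y + 8)² = -632 + 324 + 704 = 396
Dividing both sides by 396: (x - 3)²/11 + (y + 8)²/36 = 1
Ellipse, center (3, -8), major axis vertical; a² = 36, b² = 11.
a = 6. Vertices at (h, k ± a).

(3, -14) and (3, -2)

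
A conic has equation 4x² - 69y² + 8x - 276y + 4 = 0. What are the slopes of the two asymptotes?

Collect terms: 4(x² + 2x) -69(y² + 4y) = -4
Complete the square: 4(x + 1)² -69(y + 2)² = -4 + 4 - 276 = -276
Dividing both sides by -276: (y + 2)²/4 - (x + 1)²/69 = 1
Hyperbola, center (-1, -2), transverse axis vertical; a² = 4, b² = 69.
For a vertical hyperbola the asymptotes have slope ±a/b.
Here that is ±2/√69 = ±2√69/69.

2√69/69 and -2√69/69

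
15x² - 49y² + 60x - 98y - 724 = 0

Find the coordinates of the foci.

Group the x- and y-terms: 15(x² + 4x) -49(y² + 2y) = 724
Completing the square gives 15(x + 2)² -49(y + 1)² = 724 + 60 - 49 = 735.
Divide by 735: (x + 2)²/49 - (y + 1)²/15 = 1
Hyperbola, center (-2, -1), transverse axis horizontal; a² = 49, b² = 15.
c² = a² + b² = 49 + 15 = 64, so c = 8.
Foci lie on the horizontal axis through the center: (h ± c, k).

(-10, -1) and (6, -1)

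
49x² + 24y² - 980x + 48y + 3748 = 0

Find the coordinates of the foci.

49(x² - 20x) + 24(y² + 2y) = -3748
Completing the square gives 49(x - 10)² + 24(y + 1)² = -3748 + 4900 + 24 = 1176.
Divide by 1176: (x - 10)²/24 + (y + 1)²/49 = 1
Ellipse, center (10, -1), major axis vertical; a² = 49, b² = 24.
c² = a² - b² = 49 - 24 = 25, so c = 5.
Foci lie on the vertical axis through the center: (h, k ± c).

(10, -6) and (10, 4)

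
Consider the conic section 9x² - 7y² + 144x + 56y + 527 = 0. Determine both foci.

Group: 9(x² + 16x) -7(y² - 8y) = -527
Complete the square: 9(x + 8)² -7(y - 4)² = -527 + 576 - 112 = -63
Divide through by -63 to get (y - 4)²/9 - (x + 8)²/7 = 1.
Hyperbola, center (-8, 4), transverse axis vertical; a² = 9, b² = 7.
c² = a² + b² = 9 + 7 = 16, so c = 4.
Foci lie on the vertical axis through the center: (h, k ± c).

(-8, 0) and (-8, 8)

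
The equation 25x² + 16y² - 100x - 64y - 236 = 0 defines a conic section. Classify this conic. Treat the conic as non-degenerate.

No xy term. Coefficients of x² and y² are A = 25, C = 16.
A and C have the same sign but A ≠ C ⇒ ellipse.

ellipse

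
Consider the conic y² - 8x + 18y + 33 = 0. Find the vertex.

Only y is squared. Complete the square in y: (y + 9)² = 8(x + 6).
Vertex (-6, -9); 4p = 8 so p = 2. Opens right.

(-6, -9)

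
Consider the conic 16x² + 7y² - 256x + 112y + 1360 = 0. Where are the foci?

(8, -11) and (8, -5)

Group the x- and y-terms: 16(x² - 16x) + 7(y² + 16y) = -1360
16(x - 8)² + 7(y + 8)² = -1360 + 1024 + 448 = 112
Divide through by 112 to get (x - 8)²/7 + (y + 8)²/16 = 1.
Ellipse, center (8, -8), major axis vertical; a² = 16, b² = 7.
c² = a² - b² = 16 - 7 = 9, so c = 3.
Foci lie on the vertical axis through the center: (h, k ± c).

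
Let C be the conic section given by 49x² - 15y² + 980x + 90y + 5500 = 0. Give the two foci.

Group the x- and y-terms: 49(x² + 20x) -15(y² - 6y) = -5500
Completing the square gives 49(x + 10)² -15(y - 3)² = -5500 + 4900 - 135 = -735.
Divide by -735: (y - 3)²/49 - (x + 10)²/15 = 1
Hyperbola, center (-10, 3), transverse axis vertical; a² = 49, b² = 15.
c² = a² + b² = 49 + 15 = 64, so c = 8.
Foci lie on the vertical axis through the center: (h, k ± c).

(-10, -5) and (-10, 11)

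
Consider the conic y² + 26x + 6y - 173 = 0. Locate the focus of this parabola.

Only y is squared. Complete the square in y: (y + 3)² = -26(x - 7).
Vertex (7, -3); 4p = -26 so p = -13/2. Opens left.
Focus is p units from the vertex along the axis: (h + p, k).

(1/2, -3)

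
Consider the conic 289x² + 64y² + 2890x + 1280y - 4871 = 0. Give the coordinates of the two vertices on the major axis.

(-5, -27) and (-5, 7)

Group: 289(x² + 10x) + 64(y² + 20y) = 4871
Complete the square in x and y: 289(x + 5)² + 64(y + 10)² = 4871 + 7225 + 6400 = 18496
Dividing both sides by 18496: (x + 5)²/64 + (y + 10)²/289 = 1
Ellipse, center (-5, -10), major axis vertical; a² = 289, b² = 64.
a = 17. Vertices at (h, k ± a).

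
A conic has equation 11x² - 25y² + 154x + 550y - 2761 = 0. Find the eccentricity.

11(x² + 14x) -25(y² - 22y) = 2761
11(x + 7)² -25(y - 11)² = 2761 + 539 - 3025 = 275
Divide by 275: (x + 7)²/25 - (y - 11)²/11 = 1
Hyperbola, center (-7, 11), transverse axis horizontal; a² = 25, b² = 11.
c² = a² + b² = 36, so c = 6.
e = c/a = 6/5.

e = 6/5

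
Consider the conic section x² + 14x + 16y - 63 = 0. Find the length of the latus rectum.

16

Only x is squared. Complete the square in x: (x + 7)² = -16(y - 7).
Vertex (-7, 7); 4p = -16 so p = -4. Opens down.
Latus rectum length = |4p| = 16.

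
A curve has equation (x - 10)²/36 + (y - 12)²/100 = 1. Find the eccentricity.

e = 4/5

Center (10, 12). The larger denominator 100 sits under the y-term, so the major axis is vertical; a² = 100, b² = 36.
c² = a² - b² = 64, so c = 8.
e = c/a = 8/10 = 4/5.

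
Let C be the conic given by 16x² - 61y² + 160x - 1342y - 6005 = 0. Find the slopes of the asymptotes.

4√61/61 and -4√61/61

Rearranging, 16(x² + 10x) -61(y² + 22y) = 6005.
Complete the square: 16(x + 5)² -61(y + 11)² = 6005 + 400 - 7381 = -976
Dividing both sides by -976: (y + 11)²/16 - (x + 5)²/61 = 1
Hyperbola, center (-5, -11), transverse axis vertical; a² = 16, b² = 61.
For a vertical hyperbola the asymptotes have slope ±a/b.
Here that is ±4/√61 = ±4√61/61.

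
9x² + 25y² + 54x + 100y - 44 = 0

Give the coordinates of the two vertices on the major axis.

Rearranging, 9(x² + 6x) + 25(y² + 4y) = 44.
Completing the square gives 9(x + 3)² + 25(y + 2)² = 44 + 81 + 100 = 225.
Divide through by 225 to get (x + 3)²/25 + (y + 2)²/9 = 1.
Ellipse, center (-3, -2), major axis horizontal; a² = 25, b² = 9.
a = 5. Vertices at (h ± a, k).

(-8, -2) and (2, -2)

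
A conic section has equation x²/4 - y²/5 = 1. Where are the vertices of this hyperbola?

Center (0, 0). The positive term is the x-term, so the transverse axis is horizontal; a² = 4, b² = 5.
a = 2. Vertices at (h ± a, k).

(-2, 0) and (2, 0)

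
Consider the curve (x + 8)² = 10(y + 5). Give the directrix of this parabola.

y = -15/2

Vertex (-8, -5); 4p = 10 so p = 5/2. Opens up.
Directrix is the horizontal line y = k − p = -5 − (5/2) = -15/2.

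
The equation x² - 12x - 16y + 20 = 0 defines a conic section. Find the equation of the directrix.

y = -5

Only x is squared. Complete the square in x: (x - 6)² = 16(y + 1).
Vertex (6, -1); 4p = 16 so p = 4. Opens up.
Directrix is the horizontal line y = k − p = -1 − (4) = -5.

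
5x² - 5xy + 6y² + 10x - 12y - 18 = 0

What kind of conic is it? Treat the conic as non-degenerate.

ellipse

A = 5, B = -5, C = 6.
Discriminant B² − 4AC = (-5)² − 4·5·6 = -95.
B² − 4AC < 0 ⇒ ellipse.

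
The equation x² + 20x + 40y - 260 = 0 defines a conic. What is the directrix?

y = 19

Only x is squared. Complete the square in x: (x + 10)² = -40(y - 9).
Vertex (-10, 9); 4p = -40 so p = -10. Opens down.
Directrix is the horizontal line y = k − p = 9 − (-10) = 19.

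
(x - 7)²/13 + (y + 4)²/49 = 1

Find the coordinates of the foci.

Center (7, -4). The larger denominator 49 sits under the y-term, so the major axis is vertical; a² = 49, b² = 13.
c² = a² - b² = 49 - 13 = 36, so c = 6.
Foci lie on the vertical axis through the center: (h, k ± c).

(7, -10) and (7, 2)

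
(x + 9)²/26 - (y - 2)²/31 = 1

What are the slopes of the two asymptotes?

√806/26 and -√806/26

Center (-9, 2). The positive term is the x-term, so the transverse axis is horizontal; a² = 26, b² = 31.
For a horizontal hyperbola the asymptotes have slope ±b/a.
Here that is ±√31/√26 = ±√806/26.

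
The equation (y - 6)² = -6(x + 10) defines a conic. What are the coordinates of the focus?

Vertex (-10, 6); 4p = -6 so p = -3/2. Opens left.
Focus is p units from the vertex along the axis: (h + p, k).

(-23/2, 6)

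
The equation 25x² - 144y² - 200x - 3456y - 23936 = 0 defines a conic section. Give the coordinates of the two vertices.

(-8, -12) and (16, -12)

Group: 25(x² - 8x) -144(y² + 24y) = 23936
Complete the square in x and y: 25(x - 4)² -144(y + 12)² = 23936 + 400 - 20736 = 3600
Dividing both sides by 3600: (x - 4)²/144 - (y + 12)²/25 = 1
Hyperbola, center (4, -12), transverse axis horizontal; a² = 144, b² = 25.
a = 12. Vertices at (h ± a, k).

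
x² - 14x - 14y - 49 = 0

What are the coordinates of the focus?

Only x is squared. Complete the square in x: (x - 7)² = 14(y + 7).
Vertex (7, -7); 4p = 14 so p = 7/2. Opens up.
Focus is p units from the vertex along the axis: (h, k + p).

(7, -7/2)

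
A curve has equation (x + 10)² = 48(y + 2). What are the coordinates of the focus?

(-10, 10)

Vertex (-10, -2); 4p = 48 so p = 12. Opens up.
Focus is p units from the vertex along the axis: (h, k + p).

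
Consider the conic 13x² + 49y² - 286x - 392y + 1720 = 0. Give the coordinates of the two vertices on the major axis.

(4, 4) and (18, 4)

13(x² - 22x) + 49(y² - 8y) = -1720
13(x - 11)² + 49(y - 4)² = -1720 + 1573 + 784 = 637
Dividing both sides by 637: (x - 11)²/49 + (y - 4)²/13 = 1
Ellipse, center (11, 4), major axis horizontal; a² = 49, b² = 13.
a = 7. Vertices at (h ± a, k).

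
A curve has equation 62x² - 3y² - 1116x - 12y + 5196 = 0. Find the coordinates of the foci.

(9, -2 - √65) and (9, -2 + √65)

62(x² - 18x) -3(y² + 4y) = -5196
Complete the square: 62(x - 9)² -3(y + 2)² = -5196 + 5022 - 12 = -186
Divide by -186: (y + 2)²/62 - (x - 9)²/3 = 1
Hyperbola, center (9, -2), transverse axis vertical; a² = 62, b² = 3.
c² = a² + b² = 62 + 3 = 65, so c = √65.
Foci lie on the vertical axis through the center: (h, k ± c).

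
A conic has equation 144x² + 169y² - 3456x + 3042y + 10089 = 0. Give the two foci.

(7, -9) and (17, -9)

144(x² - 24x) + 169(y² + 18y) = -10089
Completing the square gives 144(x - 12)² + 169(y + 9)² = -10089 + 20736 + 13689 = 24336.
Divide through by 24336 to get (x - 12)²/169 + (y + 9)²/144 = 1.
Ellipse, center (12, -9), major axis horizontal; a² = 169, b² = 144.
c² = a² - b² = 169 - 144 = 25, so c = 5.
Foci lie on the horizontal axis through the center: (h ± c, k).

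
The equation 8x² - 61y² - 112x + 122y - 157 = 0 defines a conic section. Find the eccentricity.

Rearranging, 8(x² - 14x) -61(y² - 2y) = 157.
Completing the square gives 8(x - 7)² -61(y - 1)² = 157 + 392 - 61 = 488.
Dividing both sides by 488: (x - 7)²/61 - (y - 1)²/8 = 1
Hyperbola, center (7, 1), transverse axis horizontal; a² = 61, b² = 8.
c² = a² + b² = 69, so c = √69.
e = c/a = √69/√61 = √4209/61.

e = √4209/61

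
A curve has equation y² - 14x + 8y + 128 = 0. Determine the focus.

(23/2, -4)

Only y is squared. Complete the square in y: (y + 4)² = 14(x - 8).
Vertex (8, -4); 4p = 14 so p = 7/2. Opens right.
Focus is p units from the vertex along the axis: (h + p, k).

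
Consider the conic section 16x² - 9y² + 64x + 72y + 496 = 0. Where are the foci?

(-2, -6) and (-2, 14)

Collect terms: 16(x² + 4x) -9(y² - 8y) = -496
16(x + 2)² -9(y - 4)² = -496 + 64 - 144 = -576
Divide by -576: (y - 4)²/64 - (x + 2)²/36 = 1
Hyperbola, center (-2, 4), transverse axis vertical; a² = 64, b² = 36.
c² = a² + b² = 64 + 36 = 100, so c = 10.
Foci lie on the vertical axis through the center: (h, k ± c).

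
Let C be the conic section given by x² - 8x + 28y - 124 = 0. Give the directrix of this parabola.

y = 12

Only x is squared. Complete the square in x: (x - 4)² = -28(y - 5).
Vertex (4, 5); 4p = -28 so p = -7. Opens down.
Directrix is the horizontal line y = k − p = 5 − (-7) = 12.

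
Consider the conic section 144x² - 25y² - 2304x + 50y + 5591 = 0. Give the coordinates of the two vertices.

144(x² - 16x) -25(y² - 2y) = -5591
144(x - 8)² -25(y - 1)² = -5591 + 9216 - 25 = 3600
Divide by 3600: (x - 8)²/25 - (y - 1)²/144 = 1
Hyperbola, center (8, 1), transverse axis horizontal; a² = 25, b² = 144.
a = 5. Vertices at (h ± a, k).

(3, 1) and (13, 1)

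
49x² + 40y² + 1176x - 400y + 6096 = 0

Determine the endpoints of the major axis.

(-12, -2) and (-12, 12)

Collect terms: 49(x² + 24x) + 40(y² - 10y) = -6096
Complete the square in x and y: 49(x + 12)² + 40(y - 5)² = -6096 + 7056 + 1000 = 1960
Divide through by 1960 to get (x + 12)²/40 + (y - 5)²/49 = 1.
Ellipse, center (-12, 5), major axis vertical; a² = 49, b² = 40.
a = 7. Vertices at (h, k ± a).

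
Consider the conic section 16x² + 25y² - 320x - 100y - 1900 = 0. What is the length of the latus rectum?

96/5

Rearranging, 16(x² - 20x) + 25(y² - 4y) = 1900.
Complete the square in x and y: 16(x - 10)² + 25(y - 2)² = 1900 + 1600 + 100 = 3600
Dividing both sides by 3600: (x - 10)²/225 + (y - 2)²/144 = 1
Ellipse, center (10, 2), major axis horizontal; a² = 225, b² = 144.
Latus rectum length = 2b²/a = 2·144/15 = 96/5.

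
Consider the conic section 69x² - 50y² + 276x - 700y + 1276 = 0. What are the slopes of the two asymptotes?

Group the x- and y-terms: 69(x² + 4x) -50(y² + 14y) = -1276
Complete the square: 69(x + 2)² -50(y + 7)² = -1276 + 276 - 2450 = -3450
Dividing both sides by -3450: (y + 7)²/69 - (x + 2)²/50 = 1
Hyperbola, center (-2, -7), transverse axis vertical; a² = 69, b² = 50.
For a vertical hyperbola the asymptotes have slope ±a/b.
Here that is ±√69/5√2 = ±√138/10.

√138/10 and -√138/10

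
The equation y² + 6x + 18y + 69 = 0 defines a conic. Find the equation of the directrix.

Only y is squared. Complete the square in y: (y + 9)² = -6(x - 2).
Vertex (2, -9); 4p = -6 so p = -3/2. Opens left.
Directrix is the vertical line x = h − p = 2 − (-3/2) = 7/2.

x = 7/2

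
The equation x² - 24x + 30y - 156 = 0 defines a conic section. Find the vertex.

(12, 10)

Only x is squared. Complete the square in x: (x - 12)² = -30(y - 10).
Vertex (12, 10); 4p = -30 so p = -15/2. Opens down.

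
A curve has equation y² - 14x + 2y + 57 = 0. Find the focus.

Only y is squared. Complete the square in y: (y + 1)² = 14(x - 4).
Vertex (4, -1); 4p = 14 so p = 7/2. Opens right.
Focus is p units from the vertex along the axis: (h + p, k).

(15/2, -1)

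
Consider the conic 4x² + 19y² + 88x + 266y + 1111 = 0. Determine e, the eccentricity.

Collect terms: 4(x² + 22x) + 19(y² + 14y) = -1111
Complete the square: 4(x + 11)² + 19(y + 7)² = -1111 + 484 + 931 = 304
Divide by 304: (x + 11)²/76 + (y + 7)²/16 = 1
Ellipse, center (-11, -7), major axis horizontal; a² = 76, b² = 16.
c² = a² - b² = 60, so c = 2√15.
e = c/a = 2√15/2√19 = √285/19.

e = √285/19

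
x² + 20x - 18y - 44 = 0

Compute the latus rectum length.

Only x is squared. Complete the square in x: (x + 10)² = 18(y + 8).
Vertex (-10, -8); 4p = 18 so p = 9/2. Opens up.
Latus rectum length = |4p| = 18.

18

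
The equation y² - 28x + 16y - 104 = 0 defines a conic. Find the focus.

(1, -8)

Only y is squared. Complete the square in y: (y + 8)² = 28(x + 6).
Vertex (-6, -8); 4p = 28 so p = 7. Opens right.
Focus is p units from the vertex along the axis: (h + p, k).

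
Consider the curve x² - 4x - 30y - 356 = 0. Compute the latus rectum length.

30

Only x is squared. Complete the square in x: (x - 2)² = 30(y + 12).
Vertex (2, -12); 4p = 30 so p = 15/2. Opens up.
Latus rectum length = |4p| = 30.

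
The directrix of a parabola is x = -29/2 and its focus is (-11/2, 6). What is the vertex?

(-10, 6)

The vertex is the midpoint between the focus and the directrix along the axis of symmetry.
Axis is horizontal (directrix is vertical). Vertex x-coordinate = (-11/2 + (-29/2))/2 = -10; y-coordinate = 6.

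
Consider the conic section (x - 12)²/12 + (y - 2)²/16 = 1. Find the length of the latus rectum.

6

Center (12, 2). The larger denominator 16 sits under the y-term, so the major axis is vertical; a² = 16, b² = 12.
Latus rectum length = 2b²/a = 2·12/4 = 6.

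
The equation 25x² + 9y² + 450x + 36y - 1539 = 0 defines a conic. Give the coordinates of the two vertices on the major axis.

(-9, -22) and (-9, 18)

Group the x- and y-terms: 25(x² + 18x) + 9(y² + 4y) = 1539
Complete the square: 25(x + 9)² + 9(y + 2)² = 1539 + 2025 + 36 = 3600
Divide through by 3600 to get (x + 9)²/144 + (y + 2)²/400 = 1.
Ellipse, center (-9, -2), major axis vertical; a² = 400, b² = 144.
a = 20. Vertices at (h, k ± a).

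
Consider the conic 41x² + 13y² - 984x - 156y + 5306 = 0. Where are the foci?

Group: 41(x² - 24x) + 13(y² - 12y) = -5306
Complete the square in x and y: 41(x - 12)² + 13(y - 6)² = -5306 + 5904 + 468 = 1066
Divide through by 1066 to get (x - 12)²/26 + (y - 6)²/82 = 1.
Ellipse, center (12, 6), major axis vertical; a² = 82, b² = 26.
c² = a² - b² = 82 - 26 = 56, so c = 2√14.
Foci lie on the vertical axis through the center: (h, k ± c).

(12, 6 - 2√14) and (12, 6 + 2√14)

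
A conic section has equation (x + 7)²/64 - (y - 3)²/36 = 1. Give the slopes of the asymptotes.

3/4 and -3/4

Center (-7, 3). The positive term is the x-term, so the transverse axis is horizontal; a² = 64, b² = 36.
For a horizontal hyperbola the asymptotes have slope ±b/a.
Here that is ±6/8 = ±3/4.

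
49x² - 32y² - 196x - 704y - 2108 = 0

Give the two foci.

(2, -20) and (2, -2)

Group the x- and y-terms: 49(x² - 4x) -32(y² + 22y) = 2108
Completing the square gives 49(x - 2)² -32(y + 11)² = 2108 + 196 - 3872 = -1568.
Divide by -1568: (y + 11)²/49 - (x - 2)²/32 = 1
Hyperbola, center (2, -11), transverse axis vertical; a² = 49, b² = 32.
c² = a² + b² = 49 + 32 = 81, so c = 9.
Foci lie on the vertical axis through the center: (h, k ± c).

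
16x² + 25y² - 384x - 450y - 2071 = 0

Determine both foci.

(0, 9) and (24, 9)

Group: 16(x² - 24x) + 25(y² - 18y) = 2071
Complete the square: 16(x - 12)² + 25(y - 9)² = 2071 + 2304 + 2025 = 6400
Divide through by 6400 to get (x - 12)²/400 + (y - 9)²/256 = 1.
Ellipse, center (12, 9), major axis horizontal; a² = 400, b² = 256.
c² = a² - b² = 400 - 256 = 144, so c = 12.
Foci lie on the horizontal axis through the center: (h ± c, k).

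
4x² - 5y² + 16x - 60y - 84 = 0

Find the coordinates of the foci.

Rearranging, 4(x² + 4x) -5(y² + 12y) = 84.
Complete the square: 4(x + 2)² -5(y + 6)² = 84 + 16 - 180 = -80
Divide by -80: (y + 6)²/16 - (x + 2)²/20 = 1
Hyperbola, center (-2, -6), transverse axis vertical; a² = 16, b² = 20.
c² = a² + b² = 16 + 20 = 36, so c = 6.
Foci lie on the vertical axis through the center: (h, k ± c).

(-2, -12) and (-2, 0)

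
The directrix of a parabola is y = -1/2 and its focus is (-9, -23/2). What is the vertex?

The vertex is the midpoint between the focus and the directrix along the axis of symmetry.
Axis is vertical (directrix is horizontal). Vertex y-coordinate = (-23/2 + (-1/2))/2 = -6; x-coordinate = -9.

(-9, -6)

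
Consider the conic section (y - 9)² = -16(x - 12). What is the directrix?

x = 16

Vertex (12, 9); 4p = -16 so p = -4. Opens left.
Directrix is the vertical line x = h − p = 12 − (-4) = 16.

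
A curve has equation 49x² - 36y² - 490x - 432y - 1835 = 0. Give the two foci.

Group the x- and y-terms: 49(x² - 10x) -36(y² + 12y) = 1835
49(x - 5)² -36(y + 6)² = 1835 + 1225 - 1296 = 1764
Divide by 1764: (x - 5)²/36 - (y + 6)²/49 = 1
Hyperbola, center (5, -6), transverse axis horizontal; a² = 36, b² = 49.
c² = a² + b² = 36 + 49 = 85, so c = √85.
Foci lie on the horizontal axis through the center: (h ± c, k).

(5 - √85, -6) and (5 + √85, -6)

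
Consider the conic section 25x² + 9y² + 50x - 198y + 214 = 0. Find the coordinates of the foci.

(-1, 3) and (-1, 19)

Rearranging, 25(x² + 2x) + 9(y² - 22y) = -214.
Complete the square: 25(x + 1)² + 9(y - 11)² = -214 + 25 + 1089 = 900
Divide by 900: (x + 1)²/36 + (y - 11)²/100 = 1
Ellipse, center (-1, 11), major axis vertical; a² = 100, b² = 36.
c² = a² - b² = 100 - 36 = 64, so c = 8.
Foci lie on the vertical axis through the center: (h, k ± c).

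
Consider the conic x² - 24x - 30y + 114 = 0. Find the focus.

(12, 13/2)

Only x is squared. Complete the square in x: (x - 12)² = 30(y + 1).
Vertex (12, -1); 4p = 30 so p = 15/2. Opens up.
Focus is p units from the vertex along the axis: (h, k + p).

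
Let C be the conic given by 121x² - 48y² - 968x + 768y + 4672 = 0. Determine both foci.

Collect terms: 121(x² - 8x) -48(y² - 16y) = -4672
Complete the square in x and y: 121(x - 4)² -48(y - 8)² = -4672 + 1936 - 3072 = -5808
Divide through by -5808 to get (y - 8)²/121 - (x - 4)²/48 = 1.
Hyperbola, center (4, 8), transverse axis vertical; a² = 121, b² = 48.
c² = a² + b² = 121 + 48 = 169, so c = 13.
Foci lie on the vertical axis through the center: (h, k ± c).

(4, -5) and (4, 21)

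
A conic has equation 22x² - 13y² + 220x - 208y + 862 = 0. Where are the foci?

Rearranging, 22(x² + 10x) -13(y² + 16y) = -862.
Completing the square gives 22(x + 5)² -13(y + 8)² = -862 + 550 - 832 = -1144.
Dividing both sides by -1144: (y + 8)²/88 - (x + 5)²/52 = 1
Hyperbola, center (-5, -8), transverse axis vertical; a² = 88, b² = 52.
c² = a² + b² = 88 + 52 = 140, so c = 2√35.
Foci lie on the vertical axis through the center: (h, k ± c).

(-5, -8 - 2√35) and (-5, -8 + 2√35)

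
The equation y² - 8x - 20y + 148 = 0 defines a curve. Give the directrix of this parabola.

Only y is squared. Complete the square in y: (y - 10)² = 8(x - 6).
Vertex (6, 10); 4p = 8 so p = 2. Opens right.
Directrix is the vertical line x = h − p = 6 − (2) = 4.

x = 4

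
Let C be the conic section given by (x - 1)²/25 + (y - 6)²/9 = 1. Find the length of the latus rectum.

18/5

Center (1, 6). The larger denominator 25 sits under the x-term, so the major axis is horizontal; a² = 25, b² = 9.
Latus rectum length = 2b²/a = 2·9/5 = 18/5.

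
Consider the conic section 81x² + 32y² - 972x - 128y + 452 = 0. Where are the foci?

(6, -5) and (6, 9)

Rearranging, 81(x² - 12x) + 32(y² - 4y) = -452.
81(x - 6)² + 32(y - 2)² = -452 + 2916 + 128 = 2592
Dividing both sides by 2592: (x - 6)²/32 + (y - 2)²/81 = 1
Ellipse, center (6, 2), major axis vertical; a² = 81, b² = 32.
c² = a² - b² = 81 - 32 = 49, so c = 7.
Foci lie on the vertical axis through the center: (h, k ± c).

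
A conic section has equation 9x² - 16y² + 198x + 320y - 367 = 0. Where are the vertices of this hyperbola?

(-11, 7) and (-11, 13)

Group the x- and y-terms: 9(x² + 22x) -16(y² - 20y) = 367
9(x + 11)² -16(y - 10)² = 367 + 1089 - 1600 = -144
Divide through by -144 to get (y - 10)²/9 - (x + 11)²/16 = 1.
Hyperbola, center (-11, 10), transverse axis vertical; a² = 9, b² = 16.
a = 3. Vertices at (h, k ± a).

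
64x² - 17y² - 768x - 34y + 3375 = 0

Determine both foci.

(6, -10) and (6, 8)

Rearranging, 64(x² - 12x) -17(y² + 2y) = -3375.
Complete the square in x and y: 64(x - 6)² -17(y + 1)² = -3375 + 2304 - 17 = -1088
Divide through by -1088 to get (y + 1)²/64 - (x - 6)²/17 = 1.
Hyperbola, center (6, -1), transverse axis vertical; a² = 64, b² = 17.
c² = a² + b² = 64 + 17 = 81, so c = 9.
Foci lie on the vertical axis through the center: (h, k ± c).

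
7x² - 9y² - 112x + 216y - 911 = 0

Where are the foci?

Group: 7(x² - 16x) -9(y² - 24y) = 911
Completing the square gives 7(x - 8)² -9(y - 12)² = 911 + 448 - 1296 = 63.
Divide by 63: (x - 8)²/9 - (y - 12)²/7 = 1
Hyperbola, center (8, 12), transverse axis horizontal; a² = 9, b² = 7.
c² = a² + b² = 9 + 7 = 16, so c = 4.
Foci lie on the horizontal axis through the center: (h ± c, k).

(4, 12) and (12, 12)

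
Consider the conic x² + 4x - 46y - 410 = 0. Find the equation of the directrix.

y = -41/2

Only x is squared. Complete the square in x: (x + 2)² = 46(y + 9).
Vertex (-2, -9); 4p = 46 so p = 23/2. Opens up.
Directrix is the horizontal line y = k − p = -9 − (23/2) = -41/2.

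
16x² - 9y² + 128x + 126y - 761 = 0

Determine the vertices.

(-10, 7) and (2, 7)

Rearranging, 16(x² + 8x) -9(y² - 14y) = 761.
Complete the square: 16(x + 4)² -9(y - 7)² = 761 + 256 - 441 = 576
Dividing both sides by 576: (x + 4)²/36 - (y - 7)²/64 = 1
Hyperbola, center (-4, 7), transverse axis horizontal; a² = 36, b² = 64.
a = 6. Vertices at (h ± a, k).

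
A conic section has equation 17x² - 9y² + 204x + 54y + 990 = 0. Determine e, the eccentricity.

e = √442/17

Group: 17(x² + 12x) -9(y² - 6y) = -990
Complete the square: 17(x + 6)² -9(y - 3)² = -990 + 612 - 81 = -459
Divide by -459: (y - 3)²/51 - (x + 6)²/27 = 1
Hyperbola, center (-6, 3), transverse axis vertical; a² = 51, b² = 27.
c² = a² + b² = 78, so c = √78.
e = c/a = √78/√51 = √442/17.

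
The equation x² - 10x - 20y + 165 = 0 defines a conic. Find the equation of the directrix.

Only x is squared. Complete the square in x: (x - 5)² = 20(y - 7).
Vertex (5, 7); 4p = 20 so p = 5. Opens up.
Directrix is the horizontal line y = k − p = 7 − (5) = 2.

y = 2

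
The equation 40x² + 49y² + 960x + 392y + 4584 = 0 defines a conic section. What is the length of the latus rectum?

40(x² + 24x) + 49(y² + 8y) = -4584
40(x + 12)² + 49(y + 4)² = -4584 + 5760 + 784 = 1960
Divide through by 1960 to get (x + 12)²/49 + (y + 4)²/40 = 1.
Ellipse, center (-12, -4), major axis horizontal; a² = 49, b² = 40.
Latus rectum length = 2b²/a = 2·40/7 = 80/7.

80/7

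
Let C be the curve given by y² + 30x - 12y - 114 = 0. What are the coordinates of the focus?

(-5/2, 6)

Only y is squared. Complete the square in y: (y - 6)² = -30(x - 5).
Vertex (5, 6); 4p = -30 so p = -15/2. Opens left.
Focus is p units from the vertex along the axis: (h + p, k).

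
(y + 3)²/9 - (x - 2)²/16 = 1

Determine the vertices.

Center (2, -3). The positive term is the y-term, so the transverse axis is vertical; a² = 9, b² = 16.
a = 3. Vertices at (h, k ± a).

(2, -6) and (2, 0)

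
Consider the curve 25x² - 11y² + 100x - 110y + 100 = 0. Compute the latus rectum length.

25(x² + 4x) -11(y² + 10y) = -100
Complete the square in x and y: 25(x + 2)² -11(y + 5)² = -100 + 100 - 275 = -275
Dividing both sides by -275: (y + 5)²/25 - (x + 2)²/11 = 1
Hyperbola, center (-2, -5), transverse axis vertical; a² = 25, b² = 11.
Latus rectum length = 2b²/a = 2·11/5 = 22/5.

22/5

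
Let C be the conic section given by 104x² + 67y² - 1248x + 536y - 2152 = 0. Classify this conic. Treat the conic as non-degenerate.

No xy term. Coefficients of x² and y² are A = 104, C = 67.
A and C have the same sign but A ≠ C ⇒ ellipse.

ellipse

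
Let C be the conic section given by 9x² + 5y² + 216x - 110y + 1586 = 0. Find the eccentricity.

9(x² + 24x) + 5(y² - 22y) = -1586
9(x + 12)² + 5(y - 11)² = -1586 + 1296 + 605 = 315
Divide by 315: (x + 12)²/35 + (y - 11)²/63 = 1
Ellipse, center (-12, 11), major axis vertical; a² = 63, b² = 35.
c² = a² - b² = 28, so c = 2√7.
e = c/a = 2√7/3√7 = 2/3.

e = 2/3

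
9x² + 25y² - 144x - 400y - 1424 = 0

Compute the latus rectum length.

72/5

Collect terms: 9(x² - 16x) + 25(y² - 16y) = 1424
9(x - 8)² + 25(y - 8)² = 1424 + 576 + 1600 = 3600
Dividing both sides by 3600: (x - 8)²/400 + (y - 8)²/144 = 1
Ellipse, center (8, 8), major axis horizontal; a² = 400, b² = 144.
Latus rectum length = 2b²/a = 2·144/20 = 72/5.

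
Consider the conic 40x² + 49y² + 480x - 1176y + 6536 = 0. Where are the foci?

40(x² + 12x) + 49(y² - 24y) = -6536
Completing the square gives 40(x + 6)² + 49(y - 12)² = -6536 + 1440 + 7056 = 1960.
Dividing both sides by 1960: (x + 6)²/49 + (y - 12)²/40 = 1
Ellipse, center (-6, 12), major axis horizontal; a² = 49, b² = 40.
c² = a² - b² = 49 - 40 = 9, so c = 3.
Foci lie on the horizontal axis through the center: (h ± c, k).

(-9, 12) and (-3, 12)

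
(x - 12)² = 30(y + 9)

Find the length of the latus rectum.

30

Vertex (12, -9); 4p = 30 so p = 15/2. Opens up.
Latus rectum length = |4p| = 30.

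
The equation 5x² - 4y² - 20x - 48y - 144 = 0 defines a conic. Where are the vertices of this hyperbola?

Collect terms: 5(x² - 4x) -4(y² + 12y) = 144
5(x - 2)² -4(y + 6)² = 144 + 20 - 144 = 20
Divide through by 20 to get (x - 2)²/4 - (y + 6)²/5 = 1.
Hyperbola, center (2, -6), transverse axis horizontal; a² = 4, b² = 5.
a = 2. Vertices at (h ± a, k).

(0, -6) and (4, -6)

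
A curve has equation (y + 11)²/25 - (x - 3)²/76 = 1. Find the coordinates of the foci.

(3, -11 - √101) and (3, -11 + √101)

Center (3, -11). The positive term is the y-term, so the transverse axis is vertical; a² = 25, b² = 76.
c² = a² + b² = 25 + 76 = 101, so c = √101.
Foci lie on the vertical axis through the center: (h, k ± c).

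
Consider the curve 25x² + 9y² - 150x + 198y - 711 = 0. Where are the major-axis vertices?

(3, -26) and (3, 4)

Rearranging, 25(x² - 6x) + 9(y² + 22y) = 711.
Completing the square gives 25(x - 3)² + 9(y + 11)² = 711 + 225 + 1089 = 2025.
Divide through by 2025 to get (x - 3)²/81 + (y + 11)²/225 = 1.
Ellipse, center (3, -11), major axis vertical; a² = 225, b² = 81.
a = 15. Vertices at (h, k ± a).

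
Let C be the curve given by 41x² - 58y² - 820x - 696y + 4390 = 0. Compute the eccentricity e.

e = 3√451/41

Rearranging, 41(x² - 20x) -58(y² + 12y) = -4390.
Completing the square gives 41(x - 10)² -58(y + 6)² = -4390 + 4100 - 2088 = -2378.
Divide through by -2378 to get (y + 6)²/41 - (x - 10)²/58 = 1.
Hyperbola, center (10, -6), transverse axis vertical; a² = 41, b² = 58.
c² = a² + b² = 99, so c = 3√11.
e = c/a = 3√11/√41 = 3√451/41.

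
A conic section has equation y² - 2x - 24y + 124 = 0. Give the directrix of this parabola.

Only y is squared. Complete the square in y: (y - 12)² = 2(x + 10).
Vertex (-10, 12); 4p = 2 so p = 1/2. Opens right.
Directrix is the vertical line x = h − p = -10 − (1/2) = -21/2.

x = -21/2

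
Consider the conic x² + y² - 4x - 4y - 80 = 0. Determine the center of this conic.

Group the x- and y-terms: (x² - 4x) + (y² - 4y) = 80
Complete the square in x and y: (x - 2)² + (y - 2)² = 80 + 4 + 4 = 88
So (x - 2)² + (y - 2)² = 88.
Circle centered at (2, 2) with r² = 88.

(2, 2)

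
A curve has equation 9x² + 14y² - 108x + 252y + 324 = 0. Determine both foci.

(6 - 3√5, -9) and (6 + 3√5, -9)

Group: 9(x² - 12x) + 14(y² + 18y) = -324
9(x - 6)² + 14(y + 9)² = -324 + 324 + 1134 = 1134
Divide through by 1134 to get (x - 6)²/126 + (y + 9)²/81 = 1.
Ellipse, center (6, -9), major axis horizontal; a² = 126, b² = 81.
c² = a² - b² = 126 - 81 = 45, so c = 3√5.
Foci lie on the horizontal axis through the center: (h ± c, k).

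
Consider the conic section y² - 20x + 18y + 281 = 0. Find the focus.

(15, -9)

Only y is squared. Complete the square in y: (y + 9)² = 20(x - 10).
Vertex (10, -9); 4p = 20 so p = 5. Opens right.
Focus is p units from the vertex along the axis: (h + p, k).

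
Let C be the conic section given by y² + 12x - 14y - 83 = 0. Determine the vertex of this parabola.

Only y is squared. Complete the square in y: (y - 7)² = -12(x - 11).
Vertex (11, 7); 4p = -12 so p = -3. Opens left.

(11, 7)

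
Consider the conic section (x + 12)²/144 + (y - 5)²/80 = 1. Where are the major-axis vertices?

Center (-12, 5). The larger denominator 144 sits under the x-term, so the major axis is horizontal; a² = 144, b² = 80.
a = 12. Vertices at (h ± a, k).

(-24, 5) and (0, 5)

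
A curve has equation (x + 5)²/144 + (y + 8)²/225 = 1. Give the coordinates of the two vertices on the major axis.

(-5, -23) and (-5, 7)

Center (-5, -8). The larger denominator 225 sits under the y-term, so the major axis is vertical; a² = 225, b² = 144.
a = 15. Vertices at (h, k ± a).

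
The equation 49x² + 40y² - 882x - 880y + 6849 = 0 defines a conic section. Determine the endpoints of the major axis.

(9, 4) and (9, 18)

Group the x- and y-terms: 49(x² - 18x) + 40(y² - 22y) = -6849
Complete the square in x and y: 49(x - 9)² + 40(y - 11)² = -6849 + 3969 + 4840 = 1960
Divide by 1960: (x - 9)²/40 + (y - 11)²/49 = 1
Ellipse, center (9, 11), major axis vertical; a² = 49, b² = 40.
a = 7. Vertices at (h, k ± a).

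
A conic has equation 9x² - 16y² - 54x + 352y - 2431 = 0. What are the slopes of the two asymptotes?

Collect terms: 9(x² - 6x) -16(y² - 22y) = 2431
Complete the square in x and y: 9(x - 3)² -16(y - 11)² = 2431 + 81 - 1936 = 576
Divide through by 576 to get (x - 3)²/64 - (y - 11)²/36 = 1.
Hyperbola, center (3, 11), transverse axis horizontal; a² = 64, b² = 36.
For a horizontal hyperbola the asymptotes have slope ±b/a.
Here that is ±6/8 = ±3/4.

3/4 and -3/4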